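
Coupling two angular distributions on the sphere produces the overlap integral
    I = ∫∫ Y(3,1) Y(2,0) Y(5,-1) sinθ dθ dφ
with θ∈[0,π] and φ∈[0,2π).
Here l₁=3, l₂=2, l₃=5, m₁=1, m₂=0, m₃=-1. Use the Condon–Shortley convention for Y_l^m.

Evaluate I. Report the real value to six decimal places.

Rules hold: Σm=0, L=10 even, 1≤5≤5.
N = 7·5·11 = 385
Δ = 0!·6!·4!/11! = 1/2310
Racah Σ t=0..0: t=0:+1/144 = 1/144
⇒ 3j(3 2 5; 0 0 0)² = 10/231, sgn -1
Racah Σ t=0..0: t=0:+1/192 = 1/192
⇒ 3j(3 2 5; 1 0 -1)² = 3/77, sgn +1
4πI² = N·(3j₀)²·(3jₘ)² = 50/77
I = -1·√(0.649351/4π) = -0.22731846

-0.227318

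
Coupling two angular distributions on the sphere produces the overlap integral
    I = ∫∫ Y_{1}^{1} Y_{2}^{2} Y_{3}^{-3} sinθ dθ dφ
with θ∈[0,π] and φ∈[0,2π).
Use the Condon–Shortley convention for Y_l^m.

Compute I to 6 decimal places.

-0.319865

Rules hold: Σm=0, L=6 even, 1≤3≤3.
N = 3·5·7 = 105
Δ = 0!·2!·4!/7! = 1/105
Racah Σ t=0..0: t=0:+1/4 = 1/4
⇒ 3j(1 2 3; 0 0 0)² = 3/35, sgn -1
Racah Σ t=0..0: t=0:+1/48 = 1/48
⇒ 3j(1 2 3; 1 2 -3)² = 1/7, sgn +1
4πI² = N·(3j₀)²·(3jₘ)² = 9/7
I = -1·√(1.28571/4π) = -0.31986543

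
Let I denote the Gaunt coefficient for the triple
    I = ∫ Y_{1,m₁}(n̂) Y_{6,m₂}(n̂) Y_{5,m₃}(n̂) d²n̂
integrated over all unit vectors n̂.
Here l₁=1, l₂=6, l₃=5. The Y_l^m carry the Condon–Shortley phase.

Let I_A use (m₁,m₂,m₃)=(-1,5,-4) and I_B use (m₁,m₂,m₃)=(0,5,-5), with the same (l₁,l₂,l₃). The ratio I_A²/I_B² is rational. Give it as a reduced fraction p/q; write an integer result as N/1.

5/1

Same 1,6,5: normalisation and zero-m 3j drop out of the ratio.
A: Δ: 2! 0! 10! / 13! → 1/858; sum: t=2:+1/725760 = 1/725760; 3j²(1 6 5; -1 5 -4) = Δ·Π!·Σ² = 5/78  (sign -1)
B: Δ: 2! 0! 10! / 13! → 1/858; sum: t=1:−1/3628800 = -1/3628800; 3j²(1 6 5; 0 5 -5) = Δ·Π!·Σ² = 1/78  (sign -1)
I_A²/I_B² = (5/78)/(1/78) = 5/1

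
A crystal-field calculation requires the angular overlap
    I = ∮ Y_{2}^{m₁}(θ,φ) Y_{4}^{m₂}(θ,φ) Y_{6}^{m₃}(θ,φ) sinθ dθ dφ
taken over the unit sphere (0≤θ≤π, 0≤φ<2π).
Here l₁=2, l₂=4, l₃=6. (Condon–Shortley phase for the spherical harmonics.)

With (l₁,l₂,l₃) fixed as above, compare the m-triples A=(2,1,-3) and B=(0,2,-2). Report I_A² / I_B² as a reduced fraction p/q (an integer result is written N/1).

3/4

Same 2,4,6: normalisation and zero-m 3j drop out of the ratio.
A: Δ: 0! 4! 8! / 13! → 1/6435; sum: t=0:+1/17280 = 1/17280; 3j²(2 4 6; 2 1 -3) = Δ·Π!·Σ² = 14/715  (sign -1)
B: Δ: 0! 4! 8! / 13! → 1/6435; sum: t=0:+1/5760 = 1/5760; 3j²(2 4 6; 0 2 -2) = Δ·Π!·Σ² = 56/2145  (sign +1)
I_A²/I_B² = (14/715)/(56/2145) = 3/4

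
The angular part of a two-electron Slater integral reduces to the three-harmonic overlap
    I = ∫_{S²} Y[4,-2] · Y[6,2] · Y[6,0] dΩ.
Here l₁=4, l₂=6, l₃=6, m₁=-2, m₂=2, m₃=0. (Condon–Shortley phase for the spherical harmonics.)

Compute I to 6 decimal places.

-0.107540

m-sum 0 ✓  L=16 even ✓  2≤6≤10 ✓
Π(2lᵢ+1) = 9×13×13 = 1521
triangle coeff Δ(4,6,6) = 1/15315300
Σ_t [0,4]: t=0:+1/829440 t=1:−1/25920 t=2:+1/9216 t=3:−1/25920 t=4:+1/829440 = 7/207360
(3j)²=28/2431 [(4 6 6; 0 0 0)], sign=+1
Σ_t [2,4]: t=2:+1/138240 t=3:−1/25920 t=4:+1/55296 = -11/829440
(3j)²=11/1326 [(4 6 6; -2 2 0)], sign=-1
⇒ 4πI² = 42/289
I = (-1)√(42/289/(4π)) = -0.10754019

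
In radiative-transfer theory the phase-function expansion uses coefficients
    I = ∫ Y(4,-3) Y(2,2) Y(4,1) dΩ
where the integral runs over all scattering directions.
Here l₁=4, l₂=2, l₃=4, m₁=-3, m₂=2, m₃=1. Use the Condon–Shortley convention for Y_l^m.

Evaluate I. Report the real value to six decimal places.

Checks pass: Σm=0; 10 even; l₃=4∈[2,6].
(2·4+1)(2·2+1)(2·4+1) = 405
Δ: 2! 6! 2! / 11! → 1/13860
sum: t=0:+1/192 t=1:−1/36 t=2:+1/192 = -5/288
3j²(4 2 4; 0 0 0) = Δ·Π!·Σ² = 20/693  (sign -1)
sum: t=2:+1/480 = 1/480
3j²(4 2 4; -3 2 1) = Δ·Π!·Σ² = 3/110  (sign -1)
combine: 4πI² = 405·20/693·3/110 = 270/847
take √, sign +1: I = 0.15927046

0.159270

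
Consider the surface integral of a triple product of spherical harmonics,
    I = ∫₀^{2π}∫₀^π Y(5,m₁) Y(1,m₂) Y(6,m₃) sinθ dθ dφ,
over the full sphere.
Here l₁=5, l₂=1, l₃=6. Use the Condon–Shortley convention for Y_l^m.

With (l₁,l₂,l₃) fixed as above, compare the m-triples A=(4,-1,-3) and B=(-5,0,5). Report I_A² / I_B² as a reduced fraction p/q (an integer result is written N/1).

Shared (l₁,l₂,l₃)=(5,1,6): N and (l;000)² cancel in I_A²/I_B².
A: Δ = 0!·10!·2!/13! = 1/858; Racah Σ t=0..0: t=0:+1/725760 = 1/725760; ⇒ 3j(5 1 6; 4 -1 -3)² = 1/286, sgn -1
B: Δ = 0!·10!·2!/13! = 1/858; Racah Σ t=0..0: t=0:+1/3628800 = 1/3628800; ⇒ 3j(5 1 6; -5 0 5)² = 1/78, sgn -1
I_A²/I_B² = (1/286)/(1/78) = 3/11

3/11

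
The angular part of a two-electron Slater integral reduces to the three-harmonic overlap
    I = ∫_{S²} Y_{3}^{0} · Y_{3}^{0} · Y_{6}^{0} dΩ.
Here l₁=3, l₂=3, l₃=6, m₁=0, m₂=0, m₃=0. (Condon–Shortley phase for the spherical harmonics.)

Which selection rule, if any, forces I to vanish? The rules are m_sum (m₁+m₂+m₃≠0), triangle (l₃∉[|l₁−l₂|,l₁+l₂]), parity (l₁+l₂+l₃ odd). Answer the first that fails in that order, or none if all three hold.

none

Σmᵢ = 0  ✓
l₃∈[|l₁−l₂|,l₁+l₂]=[0,6], have l₃=6  ✓
Σlᵢ = 12 ⇒ even  ✓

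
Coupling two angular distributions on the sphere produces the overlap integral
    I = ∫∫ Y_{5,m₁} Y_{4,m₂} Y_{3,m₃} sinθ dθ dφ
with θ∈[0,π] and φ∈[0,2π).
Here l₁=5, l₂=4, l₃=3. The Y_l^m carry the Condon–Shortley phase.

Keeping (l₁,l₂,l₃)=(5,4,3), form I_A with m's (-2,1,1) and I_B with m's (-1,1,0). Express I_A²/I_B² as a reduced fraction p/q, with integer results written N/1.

Same 5,4,3: normalisation and zero-m 3j drop out of the ratio.
A: Δ: 6! 4! 2! / 13! → 1/180180; sum: t=3:−1/1728 t=4:+1/288 t=5:−1/960 = 1/540; 3j²(5 4 3; -2 1 1) = Δ·Π!·Σ² = 128/6435  (sign +1)
B: Δ: 6! 4! 2! / 13! → 1/180180; sum: t=3:−1/432 t=4:+1/192 t=5:−1/1440 = 19/8640; 3j²(5 4 3; -1 1 0) = Δ·Π!·Σ² = 361/30030  (sign -1)
I_A²/I_B² = (128/6435)/(361/30030) = 1792/1083

1792/1083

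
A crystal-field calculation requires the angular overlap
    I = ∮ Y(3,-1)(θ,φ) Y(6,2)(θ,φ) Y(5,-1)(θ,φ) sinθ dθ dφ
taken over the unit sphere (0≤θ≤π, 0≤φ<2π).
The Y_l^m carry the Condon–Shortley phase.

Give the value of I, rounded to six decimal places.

m-sum 0 ✓  L=14 even ✓  3≤5≤9 ✓
Π(2lᵢ+1) = 7×13×11 = 1001
triangle coeff Δ(3,6,5) = 1/675675
Σ_t [1,3]: t=1:−1/8640 t=2:+1/2304 t=3:−1/8640 = 7/34560
(3j)²=7/429 [(3 6 5; 0 0 0)], sign=-1
Σ_t [2,4]: t=2:+1/11520 t=3:−1/4320 t=4:+1/27648 = -1/9216
(3j)²=2/143 [(3 6 5; -1 2 -1)], sign=-1
⇒ 4πI² = 98/429
I = (+1)√(98/429/(4π)) = 0.13482780

0.134828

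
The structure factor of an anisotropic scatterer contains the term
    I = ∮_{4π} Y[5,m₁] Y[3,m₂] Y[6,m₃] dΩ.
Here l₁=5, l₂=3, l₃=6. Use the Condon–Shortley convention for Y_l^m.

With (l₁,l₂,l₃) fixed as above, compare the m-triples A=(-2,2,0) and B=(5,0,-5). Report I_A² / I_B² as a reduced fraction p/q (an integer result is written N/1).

Shared (l₁,l₂,l₃)=(5,3,6): N and (l;000)² cancel in I_A²/I_B².
A: Δ = 2!·8!·4!/15! = 1/675675; Racah Σ t=1..2: t=1:−1/34560 t=2:+1/8640 = 1/11520; ⇒ 3j(5 3 6; -2 2 0)² = 3/143, sgn +1
B: Δ = 2!·8!·4!/15! = 1/675675; Racah Σ t=0..0: t=0:+1/483840 = 1/483840; ⇒ 3j(5 3 6; 5 0 -5)² = 3/91, sgn -1
I_A²/I_B² = (3/143)/(3/91) = 7/11

7/11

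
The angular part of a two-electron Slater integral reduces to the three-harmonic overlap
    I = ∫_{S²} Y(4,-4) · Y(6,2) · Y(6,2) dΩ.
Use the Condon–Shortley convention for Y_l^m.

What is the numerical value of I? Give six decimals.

0.176698

Rules hold: Σm=0, L=16 even, 2≤6≤10.
N = 9·13·13 = 1521
Δ = 4!·4!·8!/17! = 1/15315300
Racah Σ t=0..4: t=0:+1/829440 t=1:−1/25920 t=2:+1/9216 t=3:−1/25920 t=4:+1/829440 = 7/207360
⇒ 3j(4 6 6; 0 0 0)² = 28/2431, sgn +1
Racah Σ t=4..4: t=4:+1/331776 = 1/331776
⇒ 3j(4 6 6; -4 2 2)² = 490/21879, sgn +1
4πI² = N·(3j₀)²·(3jₘ)² = 13720/34969
I = +1·√(0.392348/4π) = 0.17669755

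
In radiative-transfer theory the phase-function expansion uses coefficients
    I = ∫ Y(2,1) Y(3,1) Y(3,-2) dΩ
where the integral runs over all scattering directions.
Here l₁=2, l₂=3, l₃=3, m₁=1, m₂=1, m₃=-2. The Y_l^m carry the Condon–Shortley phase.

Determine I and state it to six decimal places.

0.162868

m-sum 0 ✓  L=8 even ✓  1≤3≤5 ✓
Π(2lᵢ+1) = 5×7×7 = 245
triangle coeff Δ(2,3,3) = 1/3780
Σ_t [0,2]: t=0:+1/24 t=1:−1/4 t=2:+1/24 = -1/6
(3j)²=4/105 [(2 3 3; 0 0 0)], sign=+1
Σ_t [0,1]: t=0:+1/48 t=1:−1/12 = -1/16
(3j)²=1/28 [(2 3 3; 1 1 -2)], sign=+1
⇒ 4πI² = 1/3
I = (+1)√(1/3/(4π)) = 0.16286750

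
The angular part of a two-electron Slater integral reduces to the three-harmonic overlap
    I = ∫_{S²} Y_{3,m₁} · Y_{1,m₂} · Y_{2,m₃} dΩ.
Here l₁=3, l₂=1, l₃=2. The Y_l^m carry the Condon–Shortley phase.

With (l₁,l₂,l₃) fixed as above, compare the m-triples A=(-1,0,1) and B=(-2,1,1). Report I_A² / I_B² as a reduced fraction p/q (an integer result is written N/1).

l's match ⇒ only the (l;m) 3-j factors differ between A and B.
A: triangle coeff Δ(3,1,2) = 1/105; Σ_t [1,1]: t=1:−1/6 = -1/6; (3j)²=8/105 [(3 1 2; -1 0 1)], sign=+1
B: triangle coeff Δ(3,1,2) = 1/105; Σ_t [2,2]: t=2:+1/12 = 1/12; (3j)²=2/21 [(3 1 2; -2 1 1)], sign=-1
I_A²/I_B² = (8/105)/(2/21) = 4/5

4/5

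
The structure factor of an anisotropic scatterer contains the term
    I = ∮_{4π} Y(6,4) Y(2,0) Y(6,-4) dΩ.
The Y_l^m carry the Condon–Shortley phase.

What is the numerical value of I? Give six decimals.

-0.022938

m-sum 0 ✓  L=14 even ✓  4≤6≤8 ✓
Π(2lᵢ+1) = 13×5×13 = 845
triangle coeff Δ(6,2,6) = 1/90090
Σ_t [0,2]: t=0:+1/69120 t=1:−1/14400 t=2:+1/69120 = -7/172800
(3j)²=14/715 [(6 2 6; 0 0 0)], sign=-1
Σ_t [0,2]: t=0:+1/322560 t=1:−1/362880 t=2:+1/14515200 = 1/2419200
(3j)²=2/5005 [(6 2 6; 4 0 -4)], sign=+1
⇒ 4πI² = 4/605
I = (-1)√(4/605/(4π)) = -0.02293757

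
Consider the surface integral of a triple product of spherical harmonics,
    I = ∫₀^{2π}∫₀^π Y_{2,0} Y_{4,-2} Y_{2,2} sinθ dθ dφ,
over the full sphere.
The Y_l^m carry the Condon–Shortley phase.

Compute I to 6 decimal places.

0.156078

Rules hold: Σm=0, L=8 even, 2≤2≤6.
N = 5·9·5 = 225
Δ = 4!·0!·4!/9! = 1/630
Racah Σ t=2..2: t=2:+1/16 = 1/16
⇒ 3j(2 4 2; 0 0 0)² = 2/35, sgn +1
Racah Σ t=2..2: t=2:+1/96 = 1/96
⇒ 3j(2 4 2; 0 -2 2)² = 1/42, sgn +1
4πI² = N·(3j₀)²·(3jₘ)² = 15/49
I = +1·√(0.306122/4π) = 0.15607835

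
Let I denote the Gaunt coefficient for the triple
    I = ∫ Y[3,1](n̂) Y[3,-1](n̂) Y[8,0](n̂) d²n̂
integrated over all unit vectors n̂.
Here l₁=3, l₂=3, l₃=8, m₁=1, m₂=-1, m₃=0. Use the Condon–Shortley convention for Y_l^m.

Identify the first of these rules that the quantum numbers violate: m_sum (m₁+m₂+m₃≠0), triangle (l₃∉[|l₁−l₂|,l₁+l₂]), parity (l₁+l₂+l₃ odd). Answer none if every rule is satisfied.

triangle

Σmᵢ = 0  ✓
l₃∈[|l₁−l₂|,l₁+l₂]=[0,6], have l₃=8  ✗
Σlᵢ = 14 ⇒ even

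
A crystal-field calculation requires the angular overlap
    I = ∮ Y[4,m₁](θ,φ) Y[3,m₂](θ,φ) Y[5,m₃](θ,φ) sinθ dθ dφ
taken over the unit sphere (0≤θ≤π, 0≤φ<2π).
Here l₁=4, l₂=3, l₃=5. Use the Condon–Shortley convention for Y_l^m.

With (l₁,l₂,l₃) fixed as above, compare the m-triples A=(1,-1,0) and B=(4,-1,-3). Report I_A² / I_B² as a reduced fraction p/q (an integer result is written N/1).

Shared (l₁,l₂,l₃)=(4,3,5): N and (l;000)² cancel in I_A²/I_B².
A: Δ = 2!·6!·4!/13! = 1/180180; Racah Σ t=0..2: t=0:+1/288 t=1:−1/288 t=2:+1/5760 = 1/5760; ⇒ 3j(4 3 5; 1 -1 0)² = 1/12012, sgn -1
B: Δ = 2!·6!·4!/13! = 1/180180; Racah Σ t=0..0: t=0:+1/5760 = 1/5760; ⇒ 3j(4 3 5; 4 -1 -3)² = 56/2145, sgn +1
I_A²/I_B² = (1/12012)/(56/2145) = 5/1568

5/1568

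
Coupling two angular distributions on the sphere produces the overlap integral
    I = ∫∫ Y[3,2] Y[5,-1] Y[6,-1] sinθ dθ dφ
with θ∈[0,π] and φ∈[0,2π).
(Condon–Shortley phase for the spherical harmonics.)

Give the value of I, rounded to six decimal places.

0.134828

m-sum 0 ✓  L=14 even ✓  2≤6≤8 ✓
Π(2lᵢ+1) = 7×11×13 = 1001
triangle coeff Δ(3,5,6) = 1/675675
Σ_t [0,2]: t=0:+1/8640 t=1:−1/2304 t=2:+1/8640 = -7/34560
(3j)²=7/429 [(3 5 6; 0 0 0)], sign=-1
Σ_t [0,1]: t=0:+1/6912 t=1:−1/17280 = 1/11520
(3j)²=2/143 [(3 5 6; 2 -1 -1)], sign=-1
⇒ 4πI² = 98/429
I = (+1)√(98/429/(4π)) = 0.13482780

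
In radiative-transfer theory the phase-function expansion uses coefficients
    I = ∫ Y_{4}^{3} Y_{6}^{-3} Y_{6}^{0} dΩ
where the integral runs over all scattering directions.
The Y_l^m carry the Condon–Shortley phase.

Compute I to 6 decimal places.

m-sum 0 ✓  L=16 even ✓  2≤6≤10 ✓
Π(2lᵢ+1) = 9×13×13 = 1521
triangle coeff Δ(4,6,6) = 1/15315300
Σ_t [0,4]: t=0:+1/829440 t=1:−1/25920 t=2:+1/9216 t=3:−1/25920 t=4:+1/829440 = 7/207360
(3j)²=28/2431 [(4 6 6; 0 0 0)], sign=+1
Σ_t [0,1]: t=0:+1/103680 t=1:−1/207360 = 1/207360
(3j)²=21/2431 [(4 6 6; 3 -3 0)], sign=+1
⇒ 4πI² = 5292/34969
I = (+1)√(5292/34969/(4π)) = 0.10973960

0.109740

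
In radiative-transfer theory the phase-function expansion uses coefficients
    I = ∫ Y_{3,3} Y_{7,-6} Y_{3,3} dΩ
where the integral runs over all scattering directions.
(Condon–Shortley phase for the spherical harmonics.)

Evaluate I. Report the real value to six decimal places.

l₃=3 ∉ [4,10] — triangle fails ⇒ I = 0

0.000000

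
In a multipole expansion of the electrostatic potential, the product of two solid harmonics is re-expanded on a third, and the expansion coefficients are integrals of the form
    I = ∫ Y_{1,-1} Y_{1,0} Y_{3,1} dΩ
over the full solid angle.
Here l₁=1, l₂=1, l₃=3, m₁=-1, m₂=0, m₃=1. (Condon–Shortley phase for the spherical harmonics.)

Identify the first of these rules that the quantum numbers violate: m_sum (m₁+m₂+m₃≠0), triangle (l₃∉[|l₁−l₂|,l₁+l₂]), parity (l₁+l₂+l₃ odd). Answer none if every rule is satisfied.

triangle

m₁+m₂+m₃ = -1 + 0 + 1 = 0  ✓
triangle: |1−1|=0 ≤ l₃=3 ≤ 1+1=2  ✗
parity: l₁+l₂+l₃ = 5 is odd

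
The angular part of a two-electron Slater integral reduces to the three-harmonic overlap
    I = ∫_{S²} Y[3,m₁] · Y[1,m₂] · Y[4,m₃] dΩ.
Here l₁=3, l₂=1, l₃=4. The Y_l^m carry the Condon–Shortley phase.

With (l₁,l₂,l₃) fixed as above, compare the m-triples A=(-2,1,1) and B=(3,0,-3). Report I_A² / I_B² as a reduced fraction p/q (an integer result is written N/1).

3/7

l's match ⇒ only the (l;m) 3-j factors differ between A and B.
A: triangle coeff Δ(3,1,4) = 1/252; Σ_t [0,0]: t=0:+1/240 = 1/240; (3j)²=1/84 [(3 1 4; -2 1 1)], sign=-1
B: triangle coeff Δ(3,1,4) = 1/252; Σ_t [0,0]: t=0:+1/720 = 1/720; (3j)²=1/36 [(3 1 4; 3 0 -3)], sign=-1
I_A²/I_B² = (1/84)/(1/36) = 3/7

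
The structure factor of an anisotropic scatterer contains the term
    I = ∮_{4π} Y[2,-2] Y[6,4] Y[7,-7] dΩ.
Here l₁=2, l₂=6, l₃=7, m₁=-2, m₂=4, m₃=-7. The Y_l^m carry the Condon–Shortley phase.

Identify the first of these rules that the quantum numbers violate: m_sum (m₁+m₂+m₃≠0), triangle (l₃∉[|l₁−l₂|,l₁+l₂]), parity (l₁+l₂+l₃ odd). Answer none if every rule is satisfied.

m₁+m₂+m₃ = -2 + 4 − 7 = -5  ✗
triangle: |2−6|=4 ≤ l₃=7 ≤ 2+6=8
parity: l₁+l₂+l₃ = 15 is odd

m_sum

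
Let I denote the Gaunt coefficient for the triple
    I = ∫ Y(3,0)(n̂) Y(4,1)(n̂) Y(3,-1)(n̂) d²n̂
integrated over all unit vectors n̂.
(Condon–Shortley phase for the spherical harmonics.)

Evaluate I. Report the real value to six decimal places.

m-sum 0 ✓  L=10 even ✓  1≤3≤7 ✓
Π(2lᵢ+1) = 7×9×7 = 441
triangle coeff Δ(3,4,3) = 1/34650
Σ_t [1,3]: t=1:−1/72 t=2:+1/16 t=3:−1/72 = 5/144
(3j)²=2/77 [(3 4 3; 0 0 0)], sign=-1
Σ_t [1,3]: t=1:−1/288 t=2:+1/24 t=3:−1/48 = 5/288
(3j)²=5/462 [(3 4 3; 0 1 -1)], sign=+1
⇒ 4πI² = 15/121
I = (-1)√(15/121/(4π)) = -0.09932258

-0.099323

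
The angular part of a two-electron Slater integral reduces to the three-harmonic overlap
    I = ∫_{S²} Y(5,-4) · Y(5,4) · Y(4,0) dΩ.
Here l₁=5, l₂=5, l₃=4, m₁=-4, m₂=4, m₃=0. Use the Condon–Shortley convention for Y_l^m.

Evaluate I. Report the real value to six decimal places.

-0.130198

Checks pass: Σm=0; 14 even; l₃=4∈[0,10].
(2·5+1)(2·5+1)(2·4+1) = 1089
Δ: 6! 4! 4! / 15! → 1/3153150
sum: t=1:−1/69120 t=2:+1/1728 t=3:−1/576 t=4:+1/1728 t=5:−1/69120 = -7/11520
3j²(5 5 4; 0 0 0) = Δ·Π!·Σ² = 2/143  (sign -1)
sum: t=5:−1/69120 t=6:+1/25920 = 1/41472
3j²(5 5 4; -4 4 0) = Δ·Π!·Σ² = 2/143  (sign +1)
combine: 4πI² = 1089·2/143·2/143 = 36/169
take √, sign -1: I = -0.13019760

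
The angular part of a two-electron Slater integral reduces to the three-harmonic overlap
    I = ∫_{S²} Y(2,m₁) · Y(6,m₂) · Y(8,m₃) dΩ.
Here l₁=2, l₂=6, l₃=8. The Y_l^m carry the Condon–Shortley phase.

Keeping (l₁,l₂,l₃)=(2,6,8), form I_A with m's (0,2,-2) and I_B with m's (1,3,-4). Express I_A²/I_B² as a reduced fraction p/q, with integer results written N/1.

Shared (l₁,l₂,l₃)=(2,6,8): N and (l;000)² cancel in I_A²/I_B².
A: Δ = 0!·4!·12!/17! = 1/30940; Racah Σ t=0..0: t=0:+1/3870720 = 1/3870720; ⇒ 3j(2 6 8; 0 2 -2)² = 135/6188, sgn +1
B: Δ = 0!·4!·12!/17! = 1/30940; Racah Σ t=0..0: t=0:+1/13063680 = 1/13063680; ⇒ 3j(2 6 8; 1 3 -4)² = 44/1547, sgn +1
I_A²/I_B² = (135/6188)/(44/1547) = 135/176

135/176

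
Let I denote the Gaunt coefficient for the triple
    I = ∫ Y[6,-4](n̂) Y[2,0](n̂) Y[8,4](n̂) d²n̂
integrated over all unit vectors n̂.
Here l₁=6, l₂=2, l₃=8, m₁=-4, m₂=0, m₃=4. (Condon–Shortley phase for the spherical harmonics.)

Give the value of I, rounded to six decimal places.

Rules hold: Σm=0, L=16 even, 4≤8≤8.
N = 13·5·17 = 1105
Δ = 0!·12!·4!/17! = 1/30940
Racah Σ t=0..0: t=0:+1/2073600 = 1/2073600
⇒ 3j(6 2 8; 0 0 0)² = 28/1105, sgn +1
Racah Σ t=0..0: t=0:+1/29030400 = 1/29030400
⇒ 3j(6 2 8; -4 0 4)² = 99/7735, sgn +1
4πI² = N·(3j₀)²·(3jₘ)² = 396/1105
I = +1·√(0.358371/4π) = 0.16887351

0.168874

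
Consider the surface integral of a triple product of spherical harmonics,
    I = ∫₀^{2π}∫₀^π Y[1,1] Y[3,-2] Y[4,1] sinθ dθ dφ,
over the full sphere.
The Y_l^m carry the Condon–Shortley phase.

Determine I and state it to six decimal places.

-0.106622

Rules hold: Σm=0, L=8 even, 2≤4≤4.
N = 3·7·9 = 189
Δ = 0!·2!·6!/9! = 1/252
Racah Σ t=0..0: t=0:+1/36 = 1/36
⇒ 3j(1 3 4; 0 0 0)² = 4/63, sgn +1
Racah Σ t=0..0: t=0:+1/240 = 1/240
⇒ 3j(1 3 4; 1 -2 1)² = 1/84, sgn -1
4πI² = N·(3j₀)²·(3jₘ)² = 1/7
I = -1·√(0.142857/4π) = -0.10662181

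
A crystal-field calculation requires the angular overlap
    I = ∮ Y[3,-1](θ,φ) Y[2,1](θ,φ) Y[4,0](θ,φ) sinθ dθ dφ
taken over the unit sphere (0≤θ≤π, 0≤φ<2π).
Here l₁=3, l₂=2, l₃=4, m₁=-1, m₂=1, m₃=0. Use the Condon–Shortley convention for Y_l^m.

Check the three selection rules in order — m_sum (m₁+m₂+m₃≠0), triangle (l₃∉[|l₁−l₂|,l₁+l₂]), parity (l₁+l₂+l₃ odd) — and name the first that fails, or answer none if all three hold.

azimuthal sum: -1 + 1 + 0 = 0  ✓
1 ≤ 4 ≤ 5 (triangle on l)  ✓
L = 3 + 2 + 4 = 9 (odd)  ✗

parity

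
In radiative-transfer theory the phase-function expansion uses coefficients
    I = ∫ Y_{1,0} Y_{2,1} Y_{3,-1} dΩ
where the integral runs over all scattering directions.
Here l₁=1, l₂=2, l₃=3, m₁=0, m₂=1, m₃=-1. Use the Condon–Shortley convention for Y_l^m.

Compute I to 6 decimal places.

Rules hold: Σm=0, L=6 even, 1≤3≤3.
N = 3·5·7 = 105
Δ = 0!·2!·4!/7! = 1/105
Racah Σ t=0..0: t=0:+1/4 = 1/4
⇒ 3j(1 2 3; 0 0 0)² = 3/35, sgn -1
Racah Σ t=0..0: t=0:+1/6 = 1/6
⇒ 3j(1 2 3; 0 1 -1)² = 8/105, sgn +1
4πI² = N·(3j₀)²·(3jₘ)² = 24/35
I = -1·√(0.685714/4π) = -0.23359668

-0.233597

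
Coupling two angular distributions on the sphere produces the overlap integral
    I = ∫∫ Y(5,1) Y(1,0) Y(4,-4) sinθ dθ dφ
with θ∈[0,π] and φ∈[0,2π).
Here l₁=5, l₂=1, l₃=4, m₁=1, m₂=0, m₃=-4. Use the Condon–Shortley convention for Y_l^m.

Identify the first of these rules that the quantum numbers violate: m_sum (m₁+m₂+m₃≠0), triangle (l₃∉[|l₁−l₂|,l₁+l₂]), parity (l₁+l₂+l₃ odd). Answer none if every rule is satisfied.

m₁+m₂+m₃ = 1 + 0 − 4 = -3  ✗
triangle: |5−1|=4 ≤ l₃=4 ≤ 5+1=6
parity: l₁+l₂+l₃ = 10 is even

m_sum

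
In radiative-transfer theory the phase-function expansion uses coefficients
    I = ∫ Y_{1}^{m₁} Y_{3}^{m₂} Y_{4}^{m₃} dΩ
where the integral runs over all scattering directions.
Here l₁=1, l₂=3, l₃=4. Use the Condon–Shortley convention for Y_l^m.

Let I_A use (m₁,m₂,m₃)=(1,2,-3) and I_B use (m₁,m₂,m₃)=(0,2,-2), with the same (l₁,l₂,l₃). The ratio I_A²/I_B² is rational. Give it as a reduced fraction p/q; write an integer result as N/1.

7/4

Same 1,3,4: normalisation and zero-m 3j drop out of the ratio.
A: Δ: 0! 2! 6! / 9! → 1/252; sum: t=0:+1/240 = 1/240; 3j²(1 3 4; 1 2 -3) = Δ·Π!·Σ² = 1/12  (sign -1)
B: Δ: 0! 2! 6! / 9! → 1/252; sum: t=0:+1/120 = 1/120; 3j²(1 3 4; 0 2 -2) = Δ·Π!·Σ² = 1/21  (sign +1)
I_A²/I_B² = (1/12)/(1/21) = 7/4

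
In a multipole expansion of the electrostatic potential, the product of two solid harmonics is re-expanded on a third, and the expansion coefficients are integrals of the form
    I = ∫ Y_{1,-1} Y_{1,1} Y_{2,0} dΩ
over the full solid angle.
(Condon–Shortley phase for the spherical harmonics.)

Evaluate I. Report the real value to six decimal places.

Rules hold: Σm=0, L=4 even, 0≤2≤2.
N = 3·3·5 = 45
Δ = 0!·2!·2!/5! = 1/30
Racah Σ t=0..0: t=0:+1/1 = 1/1
⇒ 3j(1 1 2; 0 0 0)² = 2/15, sgn +1
Racah Σ t=0..0: t=0:+1/4 = 1/4
⇒ 3j(1 1 2; -1 1 0)² = 1/30, sgn +1
4πI² = N·(3j₀)²·(3jₘ)² = 1/5
I = +1·√(0.2/4π) = 0.12615663

0.126157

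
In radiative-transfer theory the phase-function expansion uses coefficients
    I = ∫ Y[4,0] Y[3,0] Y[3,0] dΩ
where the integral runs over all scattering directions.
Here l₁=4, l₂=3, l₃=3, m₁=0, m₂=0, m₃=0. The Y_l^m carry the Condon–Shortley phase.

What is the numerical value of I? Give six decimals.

m-sum 0 ✓  L=10 even ✓  1≤3≤7 ✓
Π(2lᵢ+1) = 9×7×7 = 441
triangle coeff Δ(4,3,3) = 1/34650
Σ_t [1,3]: t=1:−1/72 t=2:+1/16 t=3:−1/72 = 5/144
(3j)²=2/77 [(4 3 3; 0 0 0)], sign=-1
(m-triple is (0,0,0) — same symbol as above.)
⇒ 4πI² = 36/121
I = (+1)√(36/121/(4π)) = 0.15386989

0.153870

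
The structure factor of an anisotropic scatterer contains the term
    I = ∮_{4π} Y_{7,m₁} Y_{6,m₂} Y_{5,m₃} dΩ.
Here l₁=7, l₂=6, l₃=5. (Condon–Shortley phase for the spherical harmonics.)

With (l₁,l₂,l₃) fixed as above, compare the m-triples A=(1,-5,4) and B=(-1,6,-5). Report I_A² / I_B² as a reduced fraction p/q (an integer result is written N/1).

l's match ⇒ only the (l;m) 3-j factors differ between A and B.
A: triangle coeff Δ(7,6,5) = 1/174594420; Σ_t [0,1]: t=0:+1/174182400 t=1:−1/14515200 = -11/174182400; (3j)²=121/12597 [(7 6 5; 1 -5 4)], sign=+1
B: triangle coeff Δ(7,6,5) = 1/174594420; Σ_t [8,8]: t=8:+1/696729600 = 1/696729600; (3j)²=5/8398 [(7 6 5; -1 6 -5)], sign=+1
I_A²/I_B² = (121/12597)/(5/8398) = 242/15

242/15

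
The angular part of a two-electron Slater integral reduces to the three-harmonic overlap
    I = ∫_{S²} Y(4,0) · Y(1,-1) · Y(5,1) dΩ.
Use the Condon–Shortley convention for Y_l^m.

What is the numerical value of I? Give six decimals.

-0.190188

Checks pass: Σm=0; 10 even; l₃=5∈[3,5].
(2·4+1)(2·1+1)(2·5+1) = 297
Δ: 0! 8! 2! / 11! → 1/495
sum: t=0:+1/576 = 1/576
3j²(4 1 5; 0 0 0) = Δ·Π!·Σ² = 5/99  (sign -1)
sum: t=0:+1/1152 = 1/1152
3j²(4 1 5; 0 -1 1) = Δ·Π!·Σ² = 1/33  (sign +1)
combine: 4πI² = 297·5/99·1/33 = 5/11
take √, sign -1: I = -0.19018827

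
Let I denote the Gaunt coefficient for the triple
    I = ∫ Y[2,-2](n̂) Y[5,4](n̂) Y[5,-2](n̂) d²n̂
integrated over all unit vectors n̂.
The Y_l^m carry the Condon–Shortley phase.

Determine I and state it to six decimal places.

Checks pass: Σm=0; 12 even; l₃=5∈[3,7].
(2·2+1)(2·5+1)(2·5+1) = 605
Δ: 2! 2! 8! / 13! → 1/38610
sum: t=0:+1/2880 t=1:−1/576 t=2:+1/2880 = -1/960
3j²(2 5 5; 0 0 0) = Δ·Π!·Σ² = 10/429  (sign +1)
sum: t=2:+1/20160 = 1/20160
3j²(2 5 5; -2 4 -2) = Δ·Π!·Σ² = 12/715  (sign -1)
combine: 4πI² = 605·10/429·12/715 = 40/169
take √, sign -1: I = -0.13724032

-0.137240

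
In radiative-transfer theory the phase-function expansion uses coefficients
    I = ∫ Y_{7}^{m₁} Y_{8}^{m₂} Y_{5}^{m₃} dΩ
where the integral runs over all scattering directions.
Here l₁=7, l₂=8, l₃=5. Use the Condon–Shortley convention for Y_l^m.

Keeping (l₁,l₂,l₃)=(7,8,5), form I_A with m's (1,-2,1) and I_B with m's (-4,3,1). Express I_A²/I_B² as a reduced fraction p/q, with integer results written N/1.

Shared (l₁,l₂,l₃)=(7,8,5): N and (l;000)² cancel in I_A²/I_B².
A: Δ = 10!·4!·6!/21! = 1/814773960; Racah Σ t=2..6: t=2:+1/92897280 t=3:−1/6531840 t=4:+1/3317760 t=5:−1/10368000 t=6:+1/298598400 = 197/2985984000; ⇒ 3j(7 8 5; 1 -2 1)² = 38809/5542680, sgn +1
B: Δ = 10!·4!·6!/21! = 1/814773960; Racah Σ t=7..10: t=7:−1/34836480 t=8:+1/17418240 t=9:−1/69672960 t=10:+1/2612736000 = 11/746496000; ⇒ 3j(7 8 5; -4 3 1)² = 1331/251940, sgn +1
I_A²/I_B² = (38809/5542680)/(1331/251940) = 38809/29282

38809/29282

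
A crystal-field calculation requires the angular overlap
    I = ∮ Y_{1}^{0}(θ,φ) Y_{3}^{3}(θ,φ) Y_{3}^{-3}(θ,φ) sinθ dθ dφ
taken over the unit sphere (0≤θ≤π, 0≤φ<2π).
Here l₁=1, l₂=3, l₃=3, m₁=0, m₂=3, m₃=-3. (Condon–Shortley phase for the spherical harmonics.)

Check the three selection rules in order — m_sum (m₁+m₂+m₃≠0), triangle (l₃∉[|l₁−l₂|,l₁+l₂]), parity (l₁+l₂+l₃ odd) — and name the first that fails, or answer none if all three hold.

azimuthal sum: 0 + 3 − 3 = 0  ✓
2 ≤ 3 ≤ 4 (triangle on l)  ✓
L = 1 + 3 + 3 = 7 (odd)  ✗

parity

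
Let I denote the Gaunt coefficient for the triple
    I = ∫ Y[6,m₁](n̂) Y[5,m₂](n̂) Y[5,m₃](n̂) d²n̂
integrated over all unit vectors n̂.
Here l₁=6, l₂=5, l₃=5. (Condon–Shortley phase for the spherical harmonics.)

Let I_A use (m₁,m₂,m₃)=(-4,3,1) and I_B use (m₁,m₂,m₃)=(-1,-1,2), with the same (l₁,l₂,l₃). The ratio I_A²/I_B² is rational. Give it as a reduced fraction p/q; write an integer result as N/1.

l's match ⇒ only the (l;m) 3-j factors differ between A and B.
A: triangle coeff Δ(6,5,5) = 1/28588560; Σ_t [4,6]: t=4:+1/829440 t=5:−1/86400 t=6:+1/138240 = -13/4147200; (3j)²=13/3740 [(6 5 5; -4 3 1)], sign=-1
B: triangle coeff Δ(6,5,5) = 1/28588560; Σ_t [1,4]: t=1:−1/518400 t=2:+1/23040 t=3:−1/10368 t=4:+1/41472 = -1/32400; (3j)²=128/12155 [(6 5 5; -1 -1 2)], sign=+1
I_A²/I_B² = (13/3740)/(128/12155) = 169/512

169/512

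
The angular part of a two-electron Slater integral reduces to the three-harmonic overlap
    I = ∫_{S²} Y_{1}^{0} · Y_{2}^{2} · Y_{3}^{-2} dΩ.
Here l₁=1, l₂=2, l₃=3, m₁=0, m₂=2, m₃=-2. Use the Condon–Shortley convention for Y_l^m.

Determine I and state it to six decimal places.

Rules hold: Σm=0, L=6 even, 1≤3≤3.
N = 3·5·7 = 105
Δ = 0!·2!·4!/7! = 1/105
Racah Σ t=0..0: t=0:+1/4 = 1/4
⇒ 3j(1 2 3; 0 0 0)² = 3/35, sgn -1
Racah Σ t=0..0: t=0:+1/24 = 1/24
⇒ 3j(1 2 3; 0 2 -2)² = 1/21, sgn -1
4πI² = N·(3j₀)²·(3jₘ)² = 3/7
I = +1·√(0.428571/4π) = 0.18467439

0.184674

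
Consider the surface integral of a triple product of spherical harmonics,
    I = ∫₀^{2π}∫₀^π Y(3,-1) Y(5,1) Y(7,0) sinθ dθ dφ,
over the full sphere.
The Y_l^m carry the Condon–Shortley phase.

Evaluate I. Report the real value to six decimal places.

0.000000

Σlᵢ=15 odd — θ-integrand is odd under cosθ→−cosθ; I=0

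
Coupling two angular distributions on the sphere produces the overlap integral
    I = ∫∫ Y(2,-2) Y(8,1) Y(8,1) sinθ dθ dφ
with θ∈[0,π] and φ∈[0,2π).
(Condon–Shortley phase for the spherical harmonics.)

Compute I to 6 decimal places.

Rules hold: Σm=0, L=18 even, 6≤8≤10.
N = 5·17·17 = 1445
Δ = 2!·2!·14!/19! = 1/348840
Racah Σ t=0..2: t=0:+1/116121600 t=1:−1/25401600 t=2:+1/116121600 = -1/45158400
⇒ 3j(2 8 8; 0 0 0)² = 24/1615, sgn -1
Racah Σ t=2..2: t=2:+1/101606400 = 1/101606400
⇒ 3j(2 8 8; -2 1 1)² = 36/1615, sgn -1
4πI² = N·(3j₀)²·(3jₘ)² = 864/1805
I = +1·√(0.47867/4π) = 0.19517012

0.195170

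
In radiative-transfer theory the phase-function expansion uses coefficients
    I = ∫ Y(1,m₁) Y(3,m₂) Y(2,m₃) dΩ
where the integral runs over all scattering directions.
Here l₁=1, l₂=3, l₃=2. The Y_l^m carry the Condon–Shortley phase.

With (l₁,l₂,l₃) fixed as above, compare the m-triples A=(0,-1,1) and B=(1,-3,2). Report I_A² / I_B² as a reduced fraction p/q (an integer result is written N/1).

Shared (l₁,l₂,l₃)=(1,3,2): N and (l;000)² cancel in I_A²/I_B².
A: Δ = 2!·0!·4!/7! = 1/105; Racah Σ t=1..1: t=1:−1/6 = -1/6; ⇒ 3j(1 3 2; 0 -1 1)² = 8/105, sgn +1
B: Δ = 2!·0!·4!/7! = 1/105; Racah Σ t=0..0: t=0:+1/48 = 1/48; ⇒ 3j(1 3 2; 1 -3 2)² = 1/7, sgn +1
I_A²/I_B² = (8/105)/(1/7) = 8/15

8/15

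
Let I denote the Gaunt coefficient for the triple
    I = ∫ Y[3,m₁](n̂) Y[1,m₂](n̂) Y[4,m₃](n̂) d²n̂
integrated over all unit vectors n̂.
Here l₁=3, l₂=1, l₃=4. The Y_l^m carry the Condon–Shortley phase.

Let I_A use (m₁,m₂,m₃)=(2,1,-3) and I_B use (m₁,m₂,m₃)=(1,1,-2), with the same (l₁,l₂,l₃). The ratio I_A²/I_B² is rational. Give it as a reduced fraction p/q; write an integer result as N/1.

l's match ⇒ only the (l;m) 3-j factors differ between A and B.
A: triangle coeff Δ(3,1,4) = 1/252; Σ_t [0,0]: t=0:+1/240 = 1/240; (3j)²=1/12 [(3 1 4; 2 1 -3)], sign=-1
B: triangle coeff Δ(3,1,4) = 1/252; Σ_t [0,0]: t=0:+1/96 = 1/96; (3j)²=5/84 [(3 1 4; 1 1 -2)], sign=+1
I_A²/I_B² = (1/12)/(5/84) = 7/5

7/5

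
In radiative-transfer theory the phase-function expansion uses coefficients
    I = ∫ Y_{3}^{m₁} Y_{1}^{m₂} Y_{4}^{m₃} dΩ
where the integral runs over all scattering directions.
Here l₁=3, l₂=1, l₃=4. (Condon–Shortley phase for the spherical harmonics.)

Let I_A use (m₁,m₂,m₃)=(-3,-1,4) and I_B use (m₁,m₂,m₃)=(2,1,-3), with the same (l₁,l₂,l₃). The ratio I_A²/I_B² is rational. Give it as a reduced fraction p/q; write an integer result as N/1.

4/3

l's match ⇒ only the (l;m) 3-j factors differ between A and B.
A: triangle coeff Δ(3,1,4) = 1/252; Σ_t [0,0]: t=0:+1/1440 = 1/1440; (3j)²=1/9 [(3 1 4; -3 -1 4)], sign=+1
B: triangle coeff Δ(3,1,4) = 1/252; Σ_t [0,0]: t=0:+1/240 = 1/240; (3j)²=1/12 [(3 1 4; 2 1 -3)], sign=-1
I_A²/I_B² = (1/9)/(1/12) = 4/3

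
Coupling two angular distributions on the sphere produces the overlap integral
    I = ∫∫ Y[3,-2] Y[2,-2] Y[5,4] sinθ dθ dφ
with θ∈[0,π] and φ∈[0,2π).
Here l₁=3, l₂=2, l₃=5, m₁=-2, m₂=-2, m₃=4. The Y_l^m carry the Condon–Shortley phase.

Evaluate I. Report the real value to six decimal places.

0.268967

Checks pass: Σm=0; 10 even; l₃=5∈[1,5].
(2·3+1)(2·2+1)(2·5+1) = 385
Δ: 0! 6! 4! / 11! → 1/2310
sum: t=0:+1/144 = 1/144
3j²(3 2 5; 0 0 0) = Δ·Π!·Σ² = 10/231  (sign -1)
sum: t=0:+1/2880 = 1/2880
3j²(3 2 5; -2 -2 4) = Δ·Π!·Σ² = 3/55  (sign -1)
combine: 4πI² = 385·10/231·3/55 = 10/11
take √, sign +1: I = 0.26896683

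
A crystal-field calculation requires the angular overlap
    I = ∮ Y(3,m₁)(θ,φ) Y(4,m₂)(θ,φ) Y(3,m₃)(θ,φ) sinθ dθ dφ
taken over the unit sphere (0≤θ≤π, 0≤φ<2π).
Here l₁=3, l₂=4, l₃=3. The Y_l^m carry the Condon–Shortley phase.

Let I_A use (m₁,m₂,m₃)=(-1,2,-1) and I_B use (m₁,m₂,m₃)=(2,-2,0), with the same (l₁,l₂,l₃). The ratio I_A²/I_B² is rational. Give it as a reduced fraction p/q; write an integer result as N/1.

40/3

Same 3,4,3: normalisation and zero-m 3j drop out of the ratio.
A: Δ: 4! 2! 4! / 11! → 1/34650; sum: t=2:+1/192 t=3:−1/36 t=4:+1/192 = -5/288; 3j²(3 4 3; -1 2 -1) = Δ·Π!·Σ² = 20/693  (sign -1)
B: Δ: 4! 2! 4! / 11! → 1/34650; sum: t=0:+1/96 t=1:−1/72 = -1/288; 3j²(3 4 3; 2 -2 0) = Δ·Π!·Σ² = 1/462  (sign +1)
I_A²/I_B² = (20/693)/(1/462) = 40/3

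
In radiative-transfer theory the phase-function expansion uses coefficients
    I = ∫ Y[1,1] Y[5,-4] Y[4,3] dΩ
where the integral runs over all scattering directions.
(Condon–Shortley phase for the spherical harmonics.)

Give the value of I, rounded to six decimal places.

0.294638

m-sum 0 ✓  L=10 even ✓  4≤4≤6 ✓
Π(2lᵢ+1) = 3×11×9 = 297
triangle coeff Δ(1,5,4) = 1/495
Σ_t [1,1]: t=1:−1/576 = -1/576
(3j)²=5/99 [(1 5 4; 0 0 0)], sign=-1
Σ_t [0,0]: t=0:+1/10080 = 1/10080
(3j)²=4/55 [(1 5 4; 1 -4 3)], sign=-1
⇒ 4πI² = 12/11
I = (+1)√(12/11/(4π)) = 0.29463840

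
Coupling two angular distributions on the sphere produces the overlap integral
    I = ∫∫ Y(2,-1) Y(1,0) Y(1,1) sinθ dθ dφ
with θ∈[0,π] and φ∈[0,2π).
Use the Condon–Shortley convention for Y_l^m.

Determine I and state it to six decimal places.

Checks pass: Σm=0; 4 even; l₃=1∈[1,3].
(2·2+1)(2·1+1)(2·1+1) = 45
Δ: 2! 2! 0! / 5! → 1/30
sum: t=1:−1/1 = -1/1
3j²(2 1 1; 0 0 0) = Δ·Π!·Σ² = 2/15  (sign +1)
sum: t=1:−1/2 = -1/2
3j²(2 1 1; -1 0 1) = Δ·Π!·Σ² = 1/10  (sign -1)
combine: 4πI² = 45·2/15·1/10 = 3/5
take √, sign -1: I = -0.21850969

-0.218510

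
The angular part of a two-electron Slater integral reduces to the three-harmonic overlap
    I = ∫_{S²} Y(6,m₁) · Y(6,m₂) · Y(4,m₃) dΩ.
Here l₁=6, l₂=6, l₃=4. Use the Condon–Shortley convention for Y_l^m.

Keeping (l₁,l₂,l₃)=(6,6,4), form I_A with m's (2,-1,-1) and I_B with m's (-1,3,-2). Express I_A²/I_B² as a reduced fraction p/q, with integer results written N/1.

2809/288

Shared (l₁,l₂,l₃)=(6,6,4): N and (l;000)² cancel in I_A²/I_B².
A: Δ = 8!·4!·4!/17! = 1/15315300; Racah Σ t=1..4: t=1:−1/725760 t=2:+1/34560 t=3:−1/17280 t=4:+1/82944 = -53/2903040; ⇒ 3j(6 6 4; 2 -1 -1)² = 2809/306306, sgn +1
B: Δ = 8!·4!·4!/17! = 1/15315300; Racah Σ t=5..7: t=5:−1/69120 t=6:+1/51840 t=7:−1/483840 = 1/362880; ⇒ 3j(6 6 4; -1 3 -2)² = 16/17017, sgn +1
I_A²/I_B² = (2809/306306)/(16/17017) = 2809/288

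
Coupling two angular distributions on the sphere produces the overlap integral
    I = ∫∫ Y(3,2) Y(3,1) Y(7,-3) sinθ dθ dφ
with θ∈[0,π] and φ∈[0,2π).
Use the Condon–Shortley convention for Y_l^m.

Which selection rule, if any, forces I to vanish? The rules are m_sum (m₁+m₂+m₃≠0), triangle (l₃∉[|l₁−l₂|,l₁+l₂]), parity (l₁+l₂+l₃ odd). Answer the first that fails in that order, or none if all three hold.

m₁+m₂+m₃ = 2 + 1 − 3 = 0  ✓
triangle: |3−3|=0 ≤ l₃=7 ≤ 3+3=6  ✗
parity: l₁+l₂+l₃ = 13 is odd

triangle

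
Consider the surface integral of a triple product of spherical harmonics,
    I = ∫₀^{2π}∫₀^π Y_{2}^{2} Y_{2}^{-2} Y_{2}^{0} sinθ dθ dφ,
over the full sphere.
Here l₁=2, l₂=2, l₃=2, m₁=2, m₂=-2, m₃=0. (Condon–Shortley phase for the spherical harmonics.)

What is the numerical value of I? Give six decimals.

-0.180224

m-sum 0 ✓  L=6 even ✓  0≤2≤4 ✓
Π(2lᵢ+1) = 5×5×5 = 125
triangle coeff Δ(2,2,2) = 1/630
Σ_t [0,2]: t=0:+1/8 t=1:−1/1 t=2:+1/8 = -3/4
(3j)²=2/35 [(2 2 2; 0 0 0)], sign=-1
Σ_t [0,0]: t=0:+1/8 = 1/8
(3j)²=2/35 [(2 2 2; 2 -2 0)], sign=+1
⇒ 4πI² = 20/49
I = (-1)√(20/49/(4π)) = -0.18022375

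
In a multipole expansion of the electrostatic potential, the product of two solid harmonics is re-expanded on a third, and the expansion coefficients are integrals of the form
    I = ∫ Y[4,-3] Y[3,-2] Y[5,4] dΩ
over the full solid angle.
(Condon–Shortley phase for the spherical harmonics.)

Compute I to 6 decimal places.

m-sum = -3 − 2 + 4 = -1 ≠ 0 ⇒ I = 0

0.000000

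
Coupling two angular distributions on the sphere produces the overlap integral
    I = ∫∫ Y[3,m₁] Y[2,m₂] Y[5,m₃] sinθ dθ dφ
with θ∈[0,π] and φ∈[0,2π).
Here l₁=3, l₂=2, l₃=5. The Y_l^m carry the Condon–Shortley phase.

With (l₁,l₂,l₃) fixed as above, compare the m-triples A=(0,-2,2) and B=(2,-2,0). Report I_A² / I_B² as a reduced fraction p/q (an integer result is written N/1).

7/1

Same 3,2,5: normalisation and zero-m 3j drop out of the ratio.
A: Δ: 0! 6! 4! / 11! → 1/2310; sum: t=0:+1/864 = 1/864; 3j²(3 2 5; 0 -2 2) = Δ·Π!·Σ² = 1/66  (sign -1)
B: Δ: 0! 6! 4! / 11! → 1/2310; sum: t=0:+1/2880 = 1/2880; 3j²(3 2 5; 2 -2 0) = Δ·Π!·Σ² = 1/462  (sign -1)
I_A²/I_B² = (1/66)/(1/462) = 7/1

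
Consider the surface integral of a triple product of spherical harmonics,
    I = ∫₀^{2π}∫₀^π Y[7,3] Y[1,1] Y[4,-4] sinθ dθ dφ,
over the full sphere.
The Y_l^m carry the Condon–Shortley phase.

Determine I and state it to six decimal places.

triangle: need 6≤l₃≤8, have 4; I=0

0.000000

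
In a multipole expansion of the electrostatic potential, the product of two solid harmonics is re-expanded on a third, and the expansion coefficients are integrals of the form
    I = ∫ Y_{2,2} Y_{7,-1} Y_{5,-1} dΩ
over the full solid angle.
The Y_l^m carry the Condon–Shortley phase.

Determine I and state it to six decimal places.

Rules hold: Σm=0, L=14 even, 5≤5≤9.
N = 5·15·11 = 825
Δ = 4!·0!·10!/15! = 1/15015
Racah Σ t=2..2: t=2:+1/57600 = 1/57600
⇒ 3j(2 7 5; 0 0 0)² = 21/715, sgn -1
Racah Σ t=0..0: t=0:+1/414720 = 1/414720
⇒ 3j(2 7 5; 2 -1 -1)² = 2/429, sgn +1
4πI² = N·(3j₀)²·(3jₘ)² = 210/1859
I = -1·√(0.112964/4π) = -0.09481237

-0.094812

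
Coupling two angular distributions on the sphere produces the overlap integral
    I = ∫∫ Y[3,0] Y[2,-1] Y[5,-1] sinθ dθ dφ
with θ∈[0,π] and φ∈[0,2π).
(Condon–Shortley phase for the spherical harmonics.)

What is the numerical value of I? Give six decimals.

0 − 1 − 1 = -2 ≠ 0: azimuthal integral kills it; I = 0

0.000000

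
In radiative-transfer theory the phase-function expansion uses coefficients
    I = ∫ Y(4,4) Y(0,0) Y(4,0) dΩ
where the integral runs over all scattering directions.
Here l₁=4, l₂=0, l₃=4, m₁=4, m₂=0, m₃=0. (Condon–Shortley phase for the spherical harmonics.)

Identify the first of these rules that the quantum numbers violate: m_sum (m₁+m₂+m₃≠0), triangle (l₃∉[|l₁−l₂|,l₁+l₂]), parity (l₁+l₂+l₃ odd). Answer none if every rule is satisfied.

azimuthal sum: 4 + 0 + 0 = 4  ✗
4 ≤ 4 ≤ 4 (triangle on l)
L = 4 + 0 + 4 = 8 (even)

m_sum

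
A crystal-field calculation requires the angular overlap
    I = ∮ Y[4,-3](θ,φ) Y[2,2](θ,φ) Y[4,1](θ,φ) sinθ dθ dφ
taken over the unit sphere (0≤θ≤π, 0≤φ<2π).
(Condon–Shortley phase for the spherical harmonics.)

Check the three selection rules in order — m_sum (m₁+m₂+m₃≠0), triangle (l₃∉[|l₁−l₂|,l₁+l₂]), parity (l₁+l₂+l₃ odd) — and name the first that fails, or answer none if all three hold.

none

Σmᵢ = 0  ✓
l₃∈[|l₁−l₂|,l₁+l₂]=[2,6], have l₃=4  ✓
Σlᵢ = 10 ⇒ even  ✓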